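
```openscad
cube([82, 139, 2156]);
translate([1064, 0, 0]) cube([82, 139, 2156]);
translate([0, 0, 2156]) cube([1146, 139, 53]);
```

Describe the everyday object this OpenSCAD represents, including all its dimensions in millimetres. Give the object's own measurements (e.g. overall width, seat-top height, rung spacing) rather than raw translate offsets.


A door frame. The clear opening is 982 mm wide and 2156 mm high. Two 82 mm wide jambs, 139 mm deep, stand either side of the opening from the floor to the top of the opening. A 53 mm thick head sits across the top of both jambs, spanning the full outside width of the frame.


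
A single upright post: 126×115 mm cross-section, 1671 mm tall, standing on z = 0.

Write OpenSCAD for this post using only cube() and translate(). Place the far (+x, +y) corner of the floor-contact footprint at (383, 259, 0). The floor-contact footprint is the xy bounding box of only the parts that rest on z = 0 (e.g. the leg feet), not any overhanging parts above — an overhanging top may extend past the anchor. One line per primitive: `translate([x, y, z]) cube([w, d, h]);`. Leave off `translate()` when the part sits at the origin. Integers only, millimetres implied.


translate([257, 144, 0]) cube([126, 115, 1671]);


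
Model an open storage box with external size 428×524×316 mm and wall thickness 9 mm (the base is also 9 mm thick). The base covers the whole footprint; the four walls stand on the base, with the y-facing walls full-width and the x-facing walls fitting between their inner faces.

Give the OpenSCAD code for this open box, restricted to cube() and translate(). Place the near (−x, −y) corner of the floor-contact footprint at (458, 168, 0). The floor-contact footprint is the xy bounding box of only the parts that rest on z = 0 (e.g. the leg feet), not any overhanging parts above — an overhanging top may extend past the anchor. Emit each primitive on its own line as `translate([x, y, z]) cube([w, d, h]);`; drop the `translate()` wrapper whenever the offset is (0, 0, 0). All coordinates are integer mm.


translate([458, 168, 0]) cube([428, 524, 9]);
translate([458, 168, 9]) cube([428, 9, 307]);
translate([458, 683, 9]) cube([428, 9, 307]);
translate([458, 177, 9]) cube([9, 506, 307]);
translate([877, 177, 9]) cube([9, 506, 307]);


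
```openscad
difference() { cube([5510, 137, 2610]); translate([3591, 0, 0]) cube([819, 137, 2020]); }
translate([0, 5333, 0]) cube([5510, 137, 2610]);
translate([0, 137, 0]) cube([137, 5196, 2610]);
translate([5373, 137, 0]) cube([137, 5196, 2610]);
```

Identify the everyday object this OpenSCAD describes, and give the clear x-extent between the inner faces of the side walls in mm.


A single room. The interior width is 5236 mm.

Four walls enclosing a rectangle with a door in the front wall — a room. Outside width 5510 minus two 137 mm walls gives 5236 mm.


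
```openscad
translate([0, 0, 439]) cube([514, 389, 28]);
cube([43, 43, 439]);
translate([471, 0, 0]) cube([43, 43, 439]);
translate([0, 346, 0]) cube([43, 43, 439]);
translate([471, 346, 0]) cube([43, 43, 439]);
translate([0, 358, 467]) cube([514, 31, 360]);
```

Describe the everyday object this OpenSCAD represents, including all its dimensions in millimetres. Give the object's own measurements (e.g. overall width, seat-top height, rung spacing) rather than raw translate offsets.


A chair. The seat is a 514×389×28 mm slab with its top at z = 467 mm, on four 43×43 mm corner legs (flush with the seat edges, standing on z = 0). A flat backrest 31 mm thick, 360 mm tall, spans the full seat width and rises from the seat top along its +y edge, rear face flush with the rear of the seat.


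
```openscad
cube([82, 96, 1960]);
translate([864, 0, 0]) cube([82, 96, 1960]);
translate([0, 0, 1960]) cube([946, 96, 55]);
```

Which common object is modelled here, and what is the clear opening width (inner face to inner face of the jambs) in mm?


A door frame. The clear opening width is 782 mm.

Two 1960 mm tall posts with a header on top — a door frame. The left jamb is 82 mm wide at x = 0; the right jamb starts at x = 864. The clear opening is 864 − 82 = 782 mm.


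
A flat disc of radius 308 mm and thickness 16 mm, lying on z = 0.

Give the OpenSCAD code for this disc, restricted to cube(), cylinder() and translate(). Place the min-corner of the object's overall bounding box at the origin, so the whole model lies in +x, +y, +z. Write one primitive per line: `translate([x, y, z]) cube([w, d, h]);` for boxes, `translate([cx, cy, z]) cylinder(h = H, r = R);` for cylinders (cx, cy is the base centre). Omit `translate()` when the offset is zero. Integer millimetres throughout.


translate([308, 308, 0]) cylinder(h = 16, r = 308);


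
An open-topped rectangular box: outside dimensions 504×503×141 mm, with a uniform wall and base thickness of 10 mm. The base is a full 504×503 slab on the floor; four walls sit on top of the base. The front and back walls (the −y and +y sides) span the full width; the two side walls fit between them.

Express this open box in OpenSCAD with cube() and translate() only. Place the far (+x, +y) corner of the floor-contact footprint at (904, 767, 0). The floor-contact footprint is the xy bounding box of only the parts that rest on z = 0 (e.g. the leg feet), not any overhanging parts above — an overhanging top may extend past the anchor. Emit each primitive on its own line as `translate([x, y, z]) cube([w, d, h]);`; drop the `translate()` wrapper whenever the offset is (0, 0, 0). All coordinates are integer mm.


translate([400, 264, 0]) cube([504, 503, 10]);
translate([400, 264, 10]) cube([504, 10, 131]);
translate([400, 757, 10]) cube([504, 10, 131]);
translate([400, 274, 10]) cube([10, 483, 131]);
translate([894, 274, 10]) cube([10, 483, 131]);


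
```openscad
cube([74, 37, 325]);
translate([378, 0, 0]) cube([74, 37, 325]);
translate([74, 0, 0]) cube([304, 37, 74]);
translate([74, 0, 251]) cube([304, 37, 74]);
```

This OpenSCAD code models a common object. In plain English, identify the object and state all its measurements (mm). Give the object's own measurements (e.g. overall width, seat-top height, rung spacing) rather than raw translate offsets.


A rectangular picture frame lying in the x–z plane (depth along y). The opening is 304 mm wide (x) by 177 mm tall (z), surrounded by a border 74 mm wide on all four sides. The frame is 37 mm deep and is made of two full-height vertical stiles with two horizontal rails fitted between them.


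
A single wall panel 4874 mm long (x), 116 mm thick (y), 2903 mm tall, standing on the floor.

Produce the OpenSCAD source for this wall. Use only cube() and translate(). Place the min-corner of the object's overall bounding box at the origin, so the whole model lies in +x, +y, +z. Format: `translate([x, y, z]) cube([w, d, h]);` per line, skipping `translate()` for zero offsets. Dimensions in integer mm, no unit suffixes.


cube([4874, 116, 2903]);


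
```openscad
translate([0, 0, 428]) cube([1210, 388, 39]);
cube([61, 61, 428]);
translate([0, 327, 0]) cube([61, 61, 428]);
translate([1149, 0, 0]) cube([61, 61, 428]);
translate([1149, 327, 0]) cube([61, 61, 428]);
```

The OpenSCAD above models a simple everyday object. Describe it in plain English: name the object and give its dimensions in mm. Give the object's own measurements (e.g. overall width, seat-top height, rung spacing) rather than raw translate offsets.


A bench: a 1210×388 mm seat slab, 39 mm thick, top at z = 467 mm, on four 61×61 mm square legs flush with the seat corners and standing on z = 0.


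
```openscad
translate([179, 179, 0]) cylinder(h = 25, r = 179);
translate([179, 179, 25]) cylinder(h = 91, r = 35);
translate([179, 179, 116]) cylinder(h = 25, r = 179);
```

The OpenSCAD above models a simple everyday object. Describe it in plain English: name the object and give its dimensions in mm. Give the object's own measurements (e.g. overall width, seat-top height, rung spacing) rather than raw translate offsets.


A spool: two coaxial disc flanges of radius 179 mm and thickness 25 mm, joined by a core cylinder of radius 35 mm and height 91 mm. The lower flange rests on z = 0 and the three cylinders share a vertical axis.


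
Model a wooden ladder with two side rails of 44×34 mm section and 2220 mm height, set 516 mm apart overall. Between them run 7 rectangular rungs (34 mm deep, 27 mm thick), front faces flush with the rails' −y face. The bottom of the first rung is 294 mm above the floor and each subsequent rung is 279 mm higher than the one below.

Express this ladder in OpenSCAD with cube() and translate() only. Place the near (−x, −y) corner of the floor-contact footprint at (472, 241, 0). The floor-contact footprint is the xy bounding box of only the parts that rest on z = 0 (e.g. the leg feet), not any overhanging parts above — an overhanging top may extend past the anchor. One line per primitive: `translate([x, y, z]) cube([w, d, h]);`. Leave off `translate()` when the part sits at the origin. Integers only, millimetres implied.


translate([472, 241, 0]) cube([44, 34, 2220]);
translate([944, 241, 0]) cube([44, 34, 2220]);
translate([516, 241, 294]) cube([428, 34, 27]);
translate([516, 241, 573]) cube([428, 34, 27]);
translate([516, 241, 852]) cube([428, 34, 27]);
translate([516, 241, 1131]) cube([428, 34, 27]);
translate([516, 241, 1410]) cube([428, 34, 27]);
translate([516, 241, 1689]) cube([428, 34, 27]);
translate([516, 241, 1968]) cube([428, 34, 27]);


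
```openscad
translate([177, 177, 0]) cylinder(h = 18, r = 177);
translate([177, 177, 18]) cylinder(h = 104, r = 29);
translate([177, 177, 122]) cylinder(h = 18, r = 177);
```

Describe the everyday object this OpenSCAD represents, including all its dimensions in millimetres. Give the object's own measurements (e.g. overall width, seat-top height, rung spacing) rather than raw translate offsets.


A spool: two coaxial disc flanges of radius 177 mm and thickness 18 mm, joined by a core cylinder of radius 29 mm and height 104 mm. The lower flange rests on z = 0 and the three cylinders share a vertical axis.


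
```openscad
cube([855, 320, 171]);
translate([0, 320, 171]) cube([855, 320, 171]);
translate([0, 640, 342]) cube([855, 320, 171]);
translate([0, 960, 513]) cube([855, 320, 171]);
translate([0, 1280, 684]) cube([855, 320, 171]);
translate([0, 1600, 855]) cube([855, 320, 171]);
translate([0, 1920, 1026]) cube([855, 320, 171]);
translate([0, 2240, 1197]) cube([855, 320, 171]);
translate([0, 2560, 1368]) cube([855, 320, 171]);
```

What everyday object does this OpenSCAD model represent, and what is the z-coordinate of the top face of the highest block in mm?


A staircase. The total rise is 1539 mm.

9 identical blocks, each offset up and back from the previous — a staircase. Each step is 171 mm tall and there are 9 of them, so the total rise is 9 × 171 = 1539 mm.


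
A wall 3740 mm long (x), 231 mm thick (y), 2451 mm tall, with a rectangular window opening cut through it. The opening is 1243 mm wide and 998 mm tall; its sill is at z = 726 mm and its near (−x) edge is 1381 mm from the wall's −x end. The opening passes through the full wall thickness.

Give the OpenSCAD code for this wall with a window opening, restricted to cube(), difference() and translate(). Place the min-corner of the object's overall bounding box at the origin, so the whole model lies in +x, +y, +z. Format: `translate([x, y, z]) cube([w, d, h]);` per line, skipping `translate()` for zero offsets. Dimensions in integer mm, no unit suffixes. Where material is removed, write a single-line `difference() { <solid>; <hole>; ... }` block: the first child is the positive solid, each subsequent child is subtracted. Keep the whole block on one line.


difference() { cube([3740, 231, 2451]); translate([1381, 0, 726]) cube([1243, 231, 998]); }


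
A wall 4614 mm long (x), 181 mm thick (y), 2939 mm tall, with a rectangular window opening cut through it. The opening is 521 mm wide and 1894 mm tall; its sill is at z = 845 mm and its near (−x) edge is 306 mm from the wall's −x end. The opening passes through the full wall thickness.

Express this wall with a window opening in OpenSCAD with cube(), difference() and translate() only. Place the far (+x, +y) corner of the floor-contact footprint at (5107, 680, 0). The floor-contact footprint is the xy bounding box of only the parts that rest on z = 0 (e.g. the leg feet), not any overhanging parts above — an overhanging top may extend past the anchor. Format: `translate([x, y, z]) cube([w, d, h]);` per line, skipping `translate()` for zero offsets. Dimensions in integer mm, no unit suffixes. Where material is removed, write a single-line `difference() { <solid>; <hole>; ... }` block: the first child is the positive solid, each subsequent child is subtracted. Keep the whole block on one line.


difference() { translate([493, 499, 0]) cube([4614, 181, 2939]); translate([799, 499, 845]) cube([521, 181, 1894]); }


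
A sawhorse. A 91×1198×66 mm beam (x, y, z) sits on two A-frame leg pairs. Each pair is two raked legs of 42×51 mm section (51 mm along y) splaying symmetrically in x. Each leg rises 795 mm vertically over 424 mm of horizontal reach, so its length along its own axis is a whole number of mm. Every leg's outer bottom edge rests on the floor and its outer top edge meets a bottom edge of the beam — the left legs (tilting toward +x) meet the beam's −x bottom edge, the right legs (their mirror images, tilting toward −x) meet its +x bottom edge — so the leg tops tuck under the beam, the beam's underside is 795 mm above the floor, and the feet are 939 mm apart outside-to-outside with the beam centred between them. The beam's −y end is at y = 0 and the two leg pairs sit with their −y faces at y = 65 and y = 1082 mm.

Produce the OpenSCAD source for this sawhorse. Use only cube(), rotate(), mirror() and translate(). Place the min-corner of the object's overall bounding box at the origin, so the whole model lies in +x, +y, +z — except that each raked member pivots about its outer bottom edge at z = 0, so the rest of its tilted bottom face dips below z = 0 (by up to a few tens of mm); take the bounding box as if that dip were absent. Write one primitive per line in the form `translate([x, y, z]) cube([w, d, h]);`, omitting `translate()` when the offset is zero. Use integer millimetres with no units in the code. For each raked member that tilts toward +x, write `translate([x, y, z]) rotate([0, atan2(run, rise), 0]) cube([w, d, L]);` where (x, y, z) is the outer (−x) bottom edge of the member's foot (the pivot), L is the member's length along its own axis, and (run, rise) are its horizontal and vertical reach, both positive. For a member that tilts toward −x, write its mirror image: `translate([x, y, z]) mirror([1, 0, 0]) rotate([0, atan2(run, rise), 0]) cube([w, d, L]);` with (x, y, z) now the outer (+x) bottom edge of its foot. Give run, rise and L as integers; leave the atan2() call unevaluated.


translate([424, 0, 795]) cube([91, 1198, 66]);
translate([0, 65, 0]) rotate([0, atan2(424, 795), 0]) cube([42, 51, 901]);
translate([939, 65, 0]) mirror([1, 0, 0]) rotate([0, atan2(424, 795), 0]) cube([42, 51, 901]);
translate([0, 1082, 0]) rotate([0, atan2(424, 795), 0]) cube([42, 51, 901]);
translate([939, 1082, 0]) mirror([1, 0, 0]) rotate([0, atan2(424, 795), 0]) cube([42, 51, 901]);


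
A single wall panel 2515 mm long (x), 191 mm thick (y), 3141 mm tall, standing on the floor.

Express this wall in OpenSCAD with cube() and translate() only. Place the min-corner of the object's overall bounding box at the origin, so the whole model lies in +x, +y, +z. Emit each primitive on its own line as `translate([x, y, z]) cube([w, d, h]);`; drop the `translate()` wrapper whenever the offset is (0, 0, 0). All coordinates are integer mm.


cube([2515, 191, 3141]);


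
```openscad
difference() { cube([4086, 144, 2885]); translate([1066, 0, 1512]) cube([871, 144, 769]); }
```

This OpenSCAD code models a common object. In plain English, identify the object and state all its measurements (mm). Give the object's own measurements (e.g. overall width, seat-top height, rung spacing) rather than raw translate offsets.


A wall 4086 mm long (x), 144 mm thick (y), 2885 mm tall, with a rectangular window opening cut through it. The opening is 871 mm wide and 769 mm tall; its sill is at z = 1512 mm and its near (−x) edge is 1066 mm from the wall's −x end. The opening passes through the full wall thickness.


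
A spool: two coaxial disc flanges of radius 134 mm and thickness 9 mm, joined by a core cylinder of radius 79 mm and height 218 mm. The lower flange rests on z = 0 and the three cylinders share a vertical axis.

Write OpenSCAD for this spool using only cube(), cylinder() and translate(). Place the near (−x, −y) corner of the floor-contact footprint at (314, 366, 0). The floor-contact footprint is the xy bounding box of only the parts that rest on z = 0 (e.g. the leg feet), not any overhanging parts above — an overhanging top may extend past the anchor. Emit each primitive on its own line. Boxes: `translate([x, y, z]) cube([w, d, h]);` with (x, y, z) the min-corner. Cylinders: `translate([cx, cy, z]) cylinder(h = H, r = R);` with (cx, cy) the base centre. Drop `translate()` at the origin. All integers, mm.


translate([448, 500, 0]) cylinder(h = 9, r = 134);
translate([448, 500, 9]) cylinder(h = 218, r = 79);
translate([448, 500, 227]) cylinder(h = 9, r = 134);


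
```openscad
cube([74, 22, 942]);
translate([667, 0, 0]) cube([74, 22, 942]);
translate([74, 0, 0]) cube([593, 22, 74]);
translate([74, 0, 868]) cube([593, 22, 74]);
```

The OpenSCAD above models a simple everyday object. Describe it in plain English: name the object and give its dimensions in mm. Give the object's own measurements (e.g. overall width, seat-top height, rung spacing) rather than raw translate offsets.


A rectangular picture frame lying in the x–z plane (depth along y). The opening is 593 mm wide (x) by 794 mm tall (z), surrounded by a border 74 mm wide on all four sides. The frame is 22 mm deep and is made of two full-height vertical stiles with two horizontal rails fitted between them.


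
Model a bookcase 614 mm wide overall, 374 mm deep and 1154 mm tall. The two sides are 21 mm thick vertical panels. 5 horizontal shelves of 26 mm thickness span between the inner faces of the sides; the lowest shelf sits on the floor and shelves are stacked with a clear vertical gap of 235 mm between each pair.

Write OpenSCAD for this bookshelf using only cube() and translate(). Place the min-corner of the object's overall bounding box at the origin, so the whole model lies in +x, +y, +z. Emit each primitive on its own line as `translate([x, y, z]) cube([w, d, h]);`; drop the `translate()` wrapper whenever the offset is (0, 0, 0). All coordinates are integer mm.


cube([21, 374, 1154]);
translate([593, 0, 0]) cube([21, 374, 1154]);
translate([21, 0, 0]) cube([572, 374, 26]);
translate([21, 0, 261]) cube([572, 374, 26]);
translate([21, 0, 522]) cube([572, 374, 26]);
translate([21, 0, 783]) cube([572, 374, 26]);
translate([21, 0, 1044]) cube([572, 374, 26]);


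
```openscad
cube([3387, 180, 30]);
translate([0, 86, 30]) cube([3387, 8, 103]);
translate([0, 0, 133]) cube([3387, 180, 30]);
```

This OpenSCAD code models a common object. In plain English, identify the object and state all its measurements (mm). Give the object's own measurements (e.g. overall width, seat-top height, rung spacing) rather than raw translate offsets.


An I-beam lying along x, 3387 mm long. Overall section height 163 mm. Two flanges 180 mm wide (y) and 30 mm thick, one on the floor and one at the top; a web 8 mm thick runs between them, centred on the flange width.


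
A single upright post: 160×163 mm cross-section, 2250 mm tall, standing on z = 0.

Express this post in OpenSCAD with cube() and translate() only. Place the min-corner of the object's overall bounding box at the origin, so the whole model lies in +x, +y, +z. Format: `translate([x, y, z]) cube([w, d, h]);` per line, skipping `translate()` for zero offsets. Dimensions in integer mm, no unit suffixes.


cube([160, 163, 2250]);


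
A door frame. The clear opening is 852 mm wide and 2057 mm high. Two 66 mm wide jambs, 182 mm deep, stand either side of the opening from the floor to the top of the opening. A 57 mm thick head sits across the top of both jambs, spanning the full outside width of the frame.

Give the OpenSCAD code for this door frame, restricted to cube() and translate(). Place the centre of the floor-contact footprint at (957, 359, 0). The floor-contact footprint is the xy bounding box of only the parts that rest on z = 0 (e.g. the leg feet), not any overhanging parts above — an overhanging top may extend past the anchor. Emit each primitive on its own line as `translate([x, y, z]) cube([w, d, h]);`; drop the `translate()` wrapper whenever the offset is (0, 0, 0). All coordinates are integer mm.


translate([465, 268, 0]) cube([66, 182, 2057]);
translate([1383, 268, 0]) cube([66, 182, 2057]);
translate([465, 268, 2057]) cube([984, 182, 57]);


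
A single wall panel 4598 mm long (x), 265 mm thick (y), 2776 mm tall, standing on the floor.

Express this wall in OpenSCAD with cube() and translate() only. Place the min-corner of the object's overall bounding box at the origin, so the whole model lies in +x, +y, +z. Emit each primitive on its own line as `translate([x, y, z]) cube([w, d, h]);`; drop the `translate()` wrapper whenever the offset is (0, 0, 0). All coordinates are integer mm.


cube([4598, 265, 2776]);


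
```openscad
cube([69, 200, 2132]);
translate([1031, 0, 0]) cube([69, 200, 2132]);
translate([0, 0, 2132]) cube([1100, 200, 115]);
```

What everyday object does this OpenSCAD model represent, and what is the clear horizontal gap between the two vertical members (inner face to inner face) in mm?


A door frame. The clear opening width is 962 mm.

Two 2132 mm tall posts with a header on top — a door frame. The left jamb is 69 mm wide at x = 0; the right jamb starts at x = 1031. The clear opening is 1031 − 69 = 962 mm.


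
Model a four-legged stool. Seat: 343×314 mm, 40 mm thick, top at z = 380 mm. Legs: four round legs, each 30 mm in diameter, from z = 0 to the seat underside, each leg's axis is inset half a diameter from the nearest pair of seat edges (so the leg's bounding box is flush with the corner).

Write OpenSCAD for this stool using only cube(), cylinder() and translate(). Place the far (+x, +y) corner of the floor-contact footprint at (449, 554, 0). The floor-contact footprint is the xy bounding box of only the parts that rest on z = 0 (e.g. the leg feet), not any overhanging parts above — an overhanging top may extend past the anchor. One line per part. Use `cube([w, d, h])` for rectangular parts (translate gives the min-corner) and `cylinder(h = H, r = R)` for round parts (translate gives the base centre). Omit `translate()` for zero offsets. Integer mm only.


translate([106, 240, 340]) cube([343, 314, 40]);
translate([121, 255, 0]) cylinder(h = 340, r = 15);
translate([434, 255, 0]) cylinder(h = 340, r = 15);
translate([121, 539, 0]) cylinder(h = 340, r = 15);
translate([434, 539, 0]) cylinder(h = 340, r = 15);


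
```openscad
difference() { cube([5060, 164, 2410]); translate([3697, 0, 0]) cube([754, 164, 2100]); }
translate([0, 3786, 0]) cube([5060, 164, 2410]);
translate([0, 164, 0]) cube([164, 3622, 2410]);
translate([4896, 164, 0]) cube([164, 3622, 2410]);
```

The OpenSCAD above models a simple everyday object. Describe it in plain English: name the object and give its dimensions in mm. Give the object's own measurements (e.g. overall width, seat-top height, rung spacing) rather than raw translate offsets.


A single room: four walls, each 2410 mm tall and 164 mm thick, enclosing an outside footprint 5060×3950 mm (x × y), no floor or roof. The front and back walls (−y and +y sides) run the full x-width; the side walls fit between their inner faces. A door opening 754 mm wide and 2100 mm tall is cut through the front wall from the floor up, its −x edge 3697 mm from the wall's −x end.


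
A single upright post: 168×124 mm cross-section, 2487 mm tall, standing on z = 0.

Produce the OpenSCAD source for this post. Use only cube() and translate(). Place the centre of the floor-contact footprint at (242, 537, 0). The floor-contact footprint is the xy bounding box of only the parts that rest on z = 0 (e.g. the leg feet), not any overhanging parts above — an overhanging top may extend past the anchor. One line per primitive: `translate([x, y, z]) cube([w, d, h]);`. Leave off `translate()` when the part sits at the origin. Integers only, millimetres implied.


translate([158, 475, 0]) cube([168, 124, 2487]);


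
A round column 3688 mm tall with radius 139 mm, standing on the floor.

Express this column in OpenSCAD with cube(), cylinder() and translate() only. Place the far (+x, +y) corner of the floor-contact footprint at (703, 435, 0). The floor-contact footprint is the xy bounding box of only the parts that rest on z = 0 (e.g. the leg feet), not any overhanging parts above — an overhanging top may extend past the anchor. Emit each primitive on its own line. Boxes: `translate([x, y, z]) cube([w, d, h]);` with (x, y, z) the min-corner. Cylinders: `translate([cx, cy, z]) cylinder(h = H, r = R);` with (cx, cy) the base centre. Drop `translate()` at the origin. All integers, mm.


translate([564, 296, 0]) cylinder(h = 3688, r = 139);


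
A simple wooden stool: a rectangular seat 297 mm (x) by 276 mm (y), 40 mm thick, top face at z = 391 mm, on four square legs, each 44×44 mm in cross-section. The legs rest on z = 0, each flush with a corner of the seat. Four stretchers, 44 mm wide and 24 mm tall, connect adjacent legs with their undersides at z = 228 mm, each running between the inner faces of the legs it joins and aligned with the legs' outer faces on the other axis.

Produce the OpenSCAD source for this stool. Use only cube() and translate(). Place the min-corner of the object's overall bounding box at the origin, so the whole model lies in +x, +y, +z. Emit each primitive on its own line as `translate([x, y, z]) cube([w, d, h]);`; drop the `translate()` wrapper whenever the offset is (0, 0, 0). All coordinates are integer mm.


translate([0, 0, 351]) cube([297, 276, 40]);
cube([44, 44, 351]);
translate([253, 0, 0]) cube([44, 44, 351]);
translate([0, 232, 0]) cube([44, 44, 351]);
translate([253, 232, 0]) cube([44, 44, 351]);
translate([44, 0, 228]) cube([209, 44, 24]);
translate([44, 232, 228]) cube([209, 44, 24]);
translate([0, 44, 228]) cube([44, 188, 24]);
translate([253, 44, 228]) cube([44, 188, 24]);


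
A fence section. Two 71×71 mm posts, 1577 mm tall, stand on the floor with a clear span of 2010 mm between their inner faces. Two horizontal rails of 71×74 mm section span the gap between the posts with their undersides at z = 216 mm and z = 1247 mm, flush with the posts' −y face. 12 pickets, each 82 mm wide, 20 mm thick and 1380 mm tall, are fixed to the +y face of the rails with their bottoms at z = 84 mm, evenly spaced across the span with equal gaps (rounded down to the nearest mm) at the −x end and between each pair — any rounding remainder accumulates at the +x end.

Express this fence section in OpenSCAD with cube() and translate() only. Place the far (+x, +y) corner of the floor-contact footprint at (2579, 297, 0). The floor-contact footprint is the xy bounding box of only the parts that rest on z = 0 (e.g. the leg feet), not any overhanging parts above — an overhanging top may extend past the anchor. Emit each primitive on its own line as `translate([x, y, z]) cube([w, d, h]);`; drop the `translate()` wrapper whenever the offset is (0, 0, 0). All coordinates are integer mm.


translate([427, 226, 0]) cube([71, 71, 1577]);
translate([2508, 226, 0]) cube([71, 71, 1577]);
translate([498, 226, 216]) cube([2010, 71, 74]);
translate([498, 226, 1247]) cube([2010, 71, 74]);
translate([576, 297, 84]) cube([82, 20, 1380]);
translate([736, 297, 84]) cube([82, 20, 1380]);
translate([896, 297, 84]) cube([82, 20, 1380]);
translate([1056, 297, 84]) cube([82, 20, 1380]);
translate([1216, 297, 84]) cube([82, 20, 1380]);
translate([1376, 297, 84]) cube([82, 20, 1380]);
translate([1536, 297, 84]) cube([82, 20, 1380]);
translate([1696, 297, 84]) cube([82, 20, 1380]);
translate([1856, 297, 84]) cube([82, 20, 1380]);
translate([2016, 297, 84]) cube([82, 20, 1380]);
translate([2176, 297, 84]) cube([82, 20, 1380]);
translate([2336, 297, 84]) cube([82, 20, 1380]);


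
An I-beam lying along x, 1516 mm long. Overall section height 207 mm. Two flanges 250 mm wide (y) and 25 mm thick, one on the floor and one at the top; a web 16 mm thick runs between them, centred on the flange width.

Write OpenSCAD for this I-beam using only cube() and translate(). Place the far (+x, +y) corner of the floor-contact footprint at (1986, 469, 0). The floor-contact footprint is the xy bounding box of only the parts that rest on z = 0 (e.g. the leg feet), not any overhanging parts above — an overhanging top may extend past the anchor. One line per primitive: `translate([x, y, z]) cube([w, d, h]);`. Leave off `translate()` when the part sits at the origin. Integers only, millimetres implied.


translate([470, 219, 0]) cube([1516, 250, 25]);
translate([470, 336, 25]) cube([1516, 16, 157]);
translate([470, 219, 182]) cube([1516, 250, 25]);


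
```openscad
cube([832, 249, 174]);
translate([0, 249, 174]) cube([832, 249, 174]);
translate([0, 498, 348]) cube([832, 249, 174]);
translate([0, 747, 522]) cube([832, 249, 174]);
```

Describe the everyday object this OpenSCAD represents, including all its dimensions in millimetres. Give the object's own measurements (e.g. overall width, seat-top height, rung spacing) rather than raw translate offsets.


A straight staircase of 4 solid steps. Each step is 832 mm wide (x), 249 mm deep (y, the going) and 174 mm tall (the rise). The first step rests on the floor; each subsequent step sits one going further in +y and one rise higher in +z, directly behind and above the previous step with no overlap.


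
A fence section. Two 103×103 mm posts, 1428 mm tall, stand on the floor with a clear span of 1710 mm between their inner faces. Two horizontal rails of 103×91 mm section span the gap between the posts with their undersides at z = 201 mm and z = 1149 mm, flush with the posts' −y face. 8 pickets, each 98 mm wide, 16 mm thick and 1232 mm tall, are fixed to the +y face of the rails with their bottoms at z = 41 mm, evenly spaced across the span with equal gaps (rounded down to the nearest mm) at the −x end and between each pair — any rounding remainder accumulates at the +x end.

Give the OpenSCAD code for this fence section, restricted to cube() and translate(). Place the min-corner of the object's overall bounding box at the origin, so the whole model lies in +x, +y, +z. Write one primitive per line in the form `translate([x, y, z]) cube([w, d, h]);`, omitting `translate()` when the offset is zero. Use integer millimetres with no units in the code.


cube([103, 103, 1428]);
translate([1813, 0, 0]) cube([103, 103, 1428]);
translate([103, 0, 201]) cube([1710, 103, 91]);
translate([103, 0, 1149]) cube([1710, 103, 91]);
translate([205, 103, 41]) cube([98, 16, 1232]);
translate([405, 103, 41]) cube([98, 16, 1232]);
translate([605, 103, 41]) cube([98, 16, 1232]);
translate([805, 103, 41]) cube([98, 16, 1232]);
translate([1005, 103, 41]) cube([98, 16, 1232]);
translate([1205, 103, 41]) cube([98, 16, 1232]);
translate([1405, 103, 41]) cube([98, 16, 1232]);
translate([1605, 103, 41]) cube([98, 16, 1232]);


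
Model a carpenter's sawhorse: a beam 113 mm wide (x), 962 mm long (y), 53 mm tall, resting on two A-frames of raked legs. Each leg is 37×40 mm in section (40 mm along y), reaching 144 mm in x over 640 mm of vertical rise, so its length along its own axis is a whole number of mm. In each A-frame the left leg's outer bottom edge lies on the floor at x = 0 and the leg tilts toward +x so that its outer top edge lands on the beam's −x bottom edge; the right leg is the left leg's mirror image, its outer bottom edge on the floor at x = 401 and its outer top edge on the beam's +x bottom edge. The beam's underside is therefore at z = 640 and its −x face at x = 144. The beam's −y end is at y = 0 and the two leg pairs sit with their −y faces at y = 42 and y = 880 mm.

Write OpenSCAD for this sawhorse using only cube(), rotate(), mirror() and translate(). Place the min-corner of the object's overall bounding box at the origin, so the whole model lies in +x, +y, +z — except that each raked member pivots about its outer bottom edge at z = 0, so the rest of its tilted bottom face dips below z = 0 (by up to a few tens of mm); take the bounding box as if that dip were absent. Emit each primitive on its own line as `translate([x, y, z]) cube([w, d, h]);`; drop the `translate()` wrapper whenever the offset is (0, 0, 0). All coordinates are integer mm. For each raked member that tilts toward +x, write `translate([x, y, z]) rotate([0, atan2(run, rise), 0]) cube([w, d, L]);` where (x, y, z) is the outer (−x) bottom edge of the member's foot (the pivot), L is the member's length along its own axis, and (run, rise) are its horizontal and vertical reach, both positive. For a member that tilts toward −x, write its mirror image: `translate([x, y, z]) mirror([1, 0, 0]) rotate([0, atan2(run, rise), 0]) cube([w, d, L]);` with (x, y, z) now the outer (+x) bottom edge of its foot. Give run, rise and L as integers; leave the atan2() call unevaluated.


// leg length = √(144² + 640²) = 656
// right-leg outer foot x = 2·144 + 113 = 401
// beam min-corner = (144, 0, 640)
translate([144, 0, 640]) cube([113, 962, 53]);
translate([0, 42, 0]) rotate([0, atan2(144, 640), 0]) cube([37, 40, 656]);
translate([401, 42, 0]) mirror([1, 0, 0]) rotate([0, atan2(144, 640), 0]) cube([37, 40, 656]);
translate([0, 880, 0]) rotate([0, atan2(144, 640), 0]) cube([37, 40, 656]);
translate([401, 880, 0]) mirror([1, 0, 0]) rotate([0, atan2(144, 640), 0]) cube([37, 40, 656]);


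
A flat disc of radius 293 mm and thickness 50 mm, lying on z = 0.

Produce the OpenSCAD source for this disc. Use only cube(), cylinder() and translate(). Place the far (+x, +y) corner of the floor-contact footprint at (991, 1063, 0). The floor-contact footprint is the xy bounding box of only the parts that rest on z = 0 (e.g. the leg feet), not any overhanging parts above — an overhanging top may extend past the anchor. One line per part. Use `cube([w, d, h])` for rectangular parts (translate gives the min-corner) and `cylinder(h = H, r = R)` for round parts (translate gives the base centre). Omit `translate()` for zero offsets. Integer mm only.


translate([698, 770, 0]) cylinder(h = 50, r = 293);


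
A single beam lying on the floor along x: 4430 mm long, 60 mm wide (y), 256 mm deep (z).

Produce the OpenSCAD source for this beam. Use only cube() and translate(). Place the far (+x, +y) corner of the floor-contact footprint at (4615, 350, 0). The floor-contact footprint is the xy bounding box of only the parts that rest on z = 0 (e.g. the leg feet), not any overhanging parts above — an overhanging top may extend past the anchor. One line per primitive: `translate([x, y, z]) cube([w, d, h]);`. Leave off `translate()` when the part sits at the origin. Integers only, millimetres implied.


translate([185, 290, 0]) cube([4430, 60, 256]);


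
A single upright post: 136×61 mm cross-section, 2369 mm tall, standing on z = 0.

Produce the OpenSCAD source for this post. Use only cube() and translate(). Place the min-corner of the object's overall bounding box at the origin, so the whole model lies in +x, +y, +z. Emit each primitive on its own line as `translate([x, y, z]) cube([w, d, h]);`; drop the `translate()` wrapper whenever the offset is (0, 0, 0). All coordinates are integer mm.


cube([136, 61, 2369]);


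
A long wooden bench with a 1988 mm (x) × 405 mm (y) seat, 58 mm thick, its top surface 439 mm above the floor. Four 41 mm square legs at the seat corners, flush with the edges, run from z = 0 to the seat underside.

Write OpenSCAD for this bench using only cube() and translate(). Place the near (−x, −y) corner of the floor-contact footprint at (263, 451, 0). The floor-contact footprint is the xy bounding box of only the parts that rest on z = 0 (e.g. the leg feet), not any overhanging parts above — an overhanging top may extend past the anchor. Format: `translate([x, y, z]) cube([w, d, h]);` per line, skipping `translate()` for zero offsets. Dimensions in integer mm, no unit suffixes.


translate([263, 451, 381]) cube([1988, 405, 58]);
translate([263, 451, 0]) cube([41, 41, 381]);
translate([263, 815, 0]) cube([41, 41, 381]);
translate([2210, 451, 0]) cube([41, 41, 381]);
translate([2210, 815, 0]) cube([41, 41, 381]);


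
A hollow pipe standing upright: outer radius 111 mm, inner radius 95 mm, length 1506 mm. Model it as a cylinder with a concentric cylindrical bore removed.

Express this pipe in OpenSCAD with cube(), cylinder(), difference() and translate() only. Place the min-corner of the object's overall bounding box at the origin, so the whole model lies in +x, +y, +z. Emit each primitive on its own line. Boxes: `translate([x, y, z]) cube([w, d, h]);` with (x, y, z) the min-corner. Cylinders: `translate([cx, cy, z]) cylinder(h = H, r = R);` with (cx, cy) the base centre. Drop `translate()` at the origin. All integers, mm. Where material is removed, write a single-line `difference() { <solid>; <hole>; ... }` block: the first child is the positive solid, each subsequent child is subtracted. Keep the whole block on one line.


difference() { translate([111, 111, 0]) cylinder(h = 1506, r = 111); translate([111, 111, 0]) cylinder(h = 1506, r = 95); }


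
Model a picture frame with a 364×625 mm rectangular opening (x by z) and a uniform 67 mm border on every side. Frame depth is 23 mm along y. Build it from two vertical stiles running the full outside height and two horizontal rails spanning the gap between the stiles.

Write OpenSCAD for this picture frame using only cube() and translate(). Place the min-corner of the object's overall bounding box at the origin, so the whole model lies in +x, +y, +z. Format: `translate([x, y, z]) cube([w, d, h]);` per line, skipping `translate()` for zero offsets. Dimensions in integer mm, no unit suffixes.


cube([67, 23, 759]);
translate([431, 0, 0]) cube([67, 23, 759]);
translate([67, 0, 0]) cube([364, 23, 67]);
translate([67, 0, 692]) cube([364, 23, 67]);


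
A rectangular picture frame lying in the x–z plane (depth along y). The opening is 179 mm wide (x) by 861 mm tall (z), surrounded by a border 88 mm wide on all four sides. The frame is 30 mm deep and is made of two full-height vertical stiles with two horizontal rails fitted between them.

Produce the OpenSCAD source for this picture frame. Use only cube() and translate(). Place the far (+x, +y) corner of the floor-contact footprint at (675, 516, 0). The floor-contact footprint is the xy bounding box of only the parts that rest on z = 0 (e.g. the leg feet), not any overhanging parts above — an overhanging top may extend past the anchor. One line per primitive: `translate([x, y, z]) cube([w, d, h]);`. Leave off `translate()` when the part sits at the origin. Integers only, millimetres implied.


translate([320, 486, 0]) cube([88, 30, 1037]);
translate([587, 486, 0]) cube([88, 30, 1037]);
translate([408, 486, 0]) cube([179, 30, 88]);
translate([408, 486, 949]) cube([179, 30, 88]);


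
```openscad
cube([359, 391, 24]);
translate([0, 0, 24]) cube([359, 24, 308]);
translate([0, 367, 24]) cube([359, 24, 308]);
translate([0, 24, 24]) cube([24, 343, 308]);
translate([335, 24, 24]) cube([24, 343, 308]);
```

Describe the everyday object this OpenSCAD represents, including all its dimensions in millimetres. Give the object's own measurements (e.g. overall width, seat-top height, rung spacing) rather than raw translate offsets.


An open-topped rectangular box: outside dimensions 359×391×332 mm, with a uniform wall and base thickness of 24 mm. The base is a full 359×391 slab on the floor; four walls sit on top of the base. The front and back walls (the −y and +y sides) span the full width; the two side walls fit between them.
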